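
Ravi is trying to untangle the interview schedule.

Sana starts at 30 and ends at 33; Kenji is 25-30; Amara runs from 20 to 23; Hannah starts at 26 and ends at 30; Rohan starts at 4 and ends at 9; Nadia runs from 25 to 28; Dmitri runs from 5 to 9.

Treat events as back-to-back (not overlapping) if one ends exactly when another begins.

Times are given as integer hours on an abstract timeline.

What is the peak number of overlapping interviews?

Walk through starts and ends in time order (an end at T is processed before a start at T):
4 start Rohan → 1
5 start Dmitri → 2
9 end Dmitri → 1
9 end Rohan → 0
20 start Amara → 1
23 end Amara → 0
25 start Kenji → 1
25 start Nadia → 2
26 start Hannah → 3
28 end Nadia → 2
30 end Hannah → 1
30 end Kenji → 0
30 start Sana → 1
33 end Sana → 0
Peak is 3, at 26 (Hannah, Kenji, Nadia).

3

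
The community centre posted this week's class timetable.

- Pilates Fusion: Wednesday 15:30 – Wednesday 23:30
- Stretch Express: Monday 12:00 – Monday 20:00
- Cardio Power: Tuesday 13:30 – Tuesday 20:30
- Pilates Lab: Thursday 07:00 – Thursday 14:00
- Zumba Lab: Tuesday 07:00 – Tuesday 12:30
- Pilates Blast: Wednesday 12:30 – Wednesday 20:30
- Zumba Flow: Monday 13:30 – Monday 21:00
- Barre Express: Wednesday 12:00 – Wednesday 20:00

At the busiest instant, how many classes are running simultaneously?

3

Sweep the timeline, counting +1 at each start and −1 at each end (ends before starts at a tie):
Monday 12:00 start Stretch Express → 1
Monday 13:30 start Zumba Flow → 2
Monday 20:00 end Stretch Express → 1
Monday 21:00 end Zumba Flow → 0
Tuesday 07:00 start Zumba Lab → 1
Tuesday 12:30 end Zumba Lab → 0
Tuesday 13:30 start Cardio Power → 1
Tuesday 20:30 end Cardio Power → 0
Wednesday 12:00 start Barre Express → 1
Wednesday 12:30 start Pilates Blast → 2
Wednesday 15:30 start Pilates Fusion → 3
Wednesday 20:00 end Barre Express → 2
Wednesday 20:30 end Pilates Blast → 1
Wednesday 23:30 end Pilates Fusion → 0
Thursday 07:00 start Pilates Lab → 1
Thursday 14:00 end Pilates Lab → 0
Peak is 3, at Wednesday 15:30 (Barre Express, Pilates Blast, Pilates Fusion).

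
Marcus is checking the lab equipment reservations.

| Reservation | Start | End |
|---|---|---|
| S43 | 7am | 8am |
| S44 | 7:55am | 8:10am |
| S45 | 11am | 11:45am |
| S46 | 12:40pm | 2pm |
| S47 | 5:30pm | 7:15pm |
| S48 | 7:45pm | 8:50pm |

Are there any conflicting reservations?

Two intervals overlap when each starts before the other ends.
Sorted by start: S43, S44, S45, S46, S47, S48.
S44 starts before S43 ends → S43 and S44 overlap.
That's a conflict, so the schedule is not conflict-free.

Yes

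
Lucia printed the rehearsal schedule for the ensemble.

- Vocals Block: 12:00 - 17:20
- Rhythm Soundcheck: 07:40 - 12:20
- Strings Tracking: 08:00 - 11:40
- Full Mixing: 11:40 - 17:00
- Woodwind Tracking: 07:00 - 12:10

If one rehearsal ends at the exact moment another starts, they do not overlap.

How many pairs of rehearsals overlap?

Sorted by start: Woodwind Tracking, Rhythm Soundcheck, Strings Tracking, Full Mixing, Vocals Block.
Rhythm Soundcheck starts before Woodwind Tracking ends → Woodwind Tracking and Rhythm Soundcheck overlap.
Strings Tracking starts before Woodwind Tracking ends → Woodwind Tracking and Strings Tracking overlap.
Full Mixing starts before Woodwind Tracking ends → Woodwind Tracking and Full Mixing overlap.
Vocals Block starts before Woodwind Tracking ends → Woodwind Tracking and Vocals Block overlap.
Strings Tracking starts before Rhythm Soundcheck ends → Rhythm Soundcheck and Strings Tracking overlap.
Full Mixing starts before Rhythm Soundcheck ends → Rhythm Soundcheck and Full Mixing overlap.
Vocals Block starts before Rhythm Soundcheck ends → Rhythm Soundcheck and Vocals Block overlap.
Full Mixing starts exactly when Strings Tracking ends (back-to-back, no overlap); Strings Tracking is clear from here.
Vocals Block starts before Full Mixing ends → Full Mixing and Vocals Block overlap.
Overlapping pairs: Full Mixing & Rhythm Soundcheck, Full Mixing & Vocals Block, Full Mixing & Woodwind Tracking, Rhythm Soundcheck & Strings Tracking, Rhythm Soundcheck & Vocals Block, Rhythm Soundcheck & Woodwind Tracking, Strings Tracking & Woodwind Tracking, Vocals Block & Woodwind Tracking — 8 in total.

8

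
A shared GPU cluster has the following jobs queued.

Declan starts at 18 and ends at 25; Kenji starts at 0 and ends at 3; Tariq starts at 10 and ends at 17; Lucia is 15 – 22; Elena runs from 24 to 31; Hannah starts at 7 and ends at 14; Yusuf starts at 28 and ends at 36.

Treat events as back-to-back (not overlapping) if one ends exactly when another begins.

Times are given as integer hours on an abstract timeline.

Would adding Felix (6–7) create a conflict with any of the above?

No — it doesn't clash with anything

Kenji: ends 3 at or before Felix starts 6 → clear.
Hannah: starts 7 at or after Felix ends 7 → clear.
Tariq: starts 10 at or after Felix ends 7 → clear.
Lucia: starts 15 at or after Felix ends 7 → clear.
Declan: starts 18 at or after Felix ends 7 → clear.
Elena: starts 24 at or after Felix ends 7 → clear.
Yusuf: starts 28 at or after Felix ends 7 → clear.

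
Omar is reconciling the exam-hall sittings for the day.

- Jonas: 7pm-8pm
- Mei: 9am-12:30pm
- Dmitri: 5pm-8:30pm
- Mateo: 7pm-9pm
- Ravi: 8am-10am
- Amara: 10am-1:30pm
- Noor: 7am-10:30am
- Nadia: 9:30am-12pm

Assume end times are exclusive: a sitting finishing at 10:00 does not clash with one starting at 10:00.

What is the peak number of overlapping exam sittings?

Sort all start/end points and keep a running count:
7am start Noor → 1
8am start Ravi → 2
9am start Mei → 3
9:30am start Nadia → 4
10am end Ravi → 3
10am start Amara → 4
10:30am end Noor → 3
12pm end Nadia → 2
12:30pm end Mei → 1
1:30pm end Amara → 0
5pm start Dmitri → 1
7pm start Jonas → 2
7pm start Mateo → 3
8pm end Jonas → 2
8:30pm end Dmitri → 1
9pm end Mateo → 0
Peak is 4, at 9:30am (Mei, Nadia, Noor, Ravi).

4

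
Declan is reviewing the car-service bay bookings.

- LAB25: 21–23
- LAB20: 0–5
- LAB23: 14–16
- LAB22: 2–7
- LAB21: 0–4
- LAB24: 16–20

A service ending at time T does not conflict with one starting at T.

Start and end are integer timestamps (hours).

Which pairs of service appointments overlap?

LAB20 & LAB21, LAB20 & LAB22, LAB21 & LAB22

Sorted by start: LAB20, LAB21, LAB22, LAB23, LAB24, LAB25.
LAB21 starts before LAB20 ends → LAB20 and LAB21 overlap.
LAB22 starts before LAB20 ends → LAB20 and LAB22 overlap.
LAB23 starts after LAB20 ends — done with LAB20.
LAB22 starts before LAB21 ends → LAB21 and LAB22 overlap.
LAB23 starts after LAB21 ends — done with LAB21.
LAB23 starts after LAB22 ends — done with LAB22.
LAB24 starts exactly when LAB23 ends (back-to-back, no overlap) — done with LAB23.
LAB25 starts after LAB24 ends.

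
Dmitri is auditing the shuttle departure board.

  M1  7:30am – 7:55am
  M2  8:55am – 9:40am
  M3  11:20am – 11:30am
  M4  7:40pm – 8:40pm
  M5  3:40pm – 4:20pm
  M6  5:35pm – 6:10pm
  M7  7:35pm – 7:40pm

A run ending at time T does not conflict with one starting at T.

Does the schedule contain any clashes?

No

Check each pair: they overlap iff neither finishes before the other starts.
Sorted by start: M1, M2, M3, M5, M6, M7, M4.
M2 starts after M1 ends, so nothing later overlaps M1 either.
M3 starts after M2 ends, so nothing later overlaps M2 either.
M5 starts after M3 ends, so nothing later overlaps M3 either.
M6 starts after M5 ends, so nothing later overlaps M5 either.
M7 starts after M6 ends, so nothing later overlaps M6 either.
M4 starts exactly when M7 ends (back-to-back, no overlap).
Every pair is clear; the schedule has no overlaps.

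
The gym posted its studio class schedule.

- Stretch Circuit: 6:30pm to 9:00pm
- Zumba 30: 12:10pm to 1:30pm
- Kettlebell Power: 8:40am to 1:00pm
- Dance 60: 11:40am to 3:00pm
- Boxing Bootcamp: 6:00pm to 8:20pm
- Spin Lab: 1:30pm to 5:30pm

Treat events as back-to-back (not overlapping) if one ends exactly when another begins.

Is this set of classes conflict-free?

No

Sorted by start: Kettlebell Power, Dance 60, Zumba 30, Spin Lab, Boxing Bootcamp, Stretch Circuit.
Dance 60 starts before Kettlebell Power ends → Kettlebell Power and Dance 60 overlap.
That's a conflict, so the schedule is not conflict-free.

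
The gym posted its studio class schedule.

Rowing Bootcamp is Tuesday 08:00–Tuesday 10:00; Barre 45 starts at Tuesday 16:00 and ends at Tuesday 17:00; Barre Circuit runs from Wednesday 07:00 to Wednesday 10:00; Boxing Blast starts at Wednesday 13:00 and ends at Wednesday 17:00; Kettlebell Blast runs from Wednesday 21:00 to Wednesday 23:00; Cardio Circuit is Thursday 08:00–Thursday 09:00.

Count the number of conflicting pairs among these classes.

Two intervals overlap when each starts before the other ends.
Sorted by start: Rowing Bootcamp, Barre 45, Barre Circuit, Boxing Blast, Kettlebell Blast, Cardio Circuit.
Barre 45 starts after Rowing Bootcamp ends — done with Rowing Bootcamp.
Barre Circuit starts after Barre 45 ends — done with Barre 45.
Boxing Blast starts after Barre Circuit ends — done with Barre Circuit.
Kettlebell Blast starts after Boxing Blast ends — done with Boxing Blast.
Cardio Circuit starts after Kettlebell Blast ends.
No pair overlaps.

0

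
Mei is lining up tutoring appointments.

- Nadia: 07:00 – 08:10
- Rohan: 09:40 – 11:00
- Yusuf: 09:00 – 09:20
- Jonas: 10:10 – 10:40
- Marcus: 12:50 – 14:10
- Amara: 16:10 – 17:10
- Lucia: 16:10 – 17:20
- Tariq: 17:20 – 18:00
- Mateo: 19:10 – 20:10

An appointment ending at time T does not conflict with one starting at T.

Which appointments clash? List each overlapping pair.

Sorted by start: Nadia, Yusuf, Rohan, Jonas, Marcus, Amara, Lucia, Tariq, Mateo.
Yusuf starts after Nadia ends; Nadia is clear from here.
Rohan starts after Yusuf ends; Yusuf is clear from here.
Jonas starts before Rohan ends → Rohan and Jonas overlap.
Marcus starts after Rohan ends; Rohan is clear from here.
Marcus starts after Jonas ends; Jonas is clear from here.
Amara starts after Marcus ends; Marcus is clear from here.
Lucia starts before Amara ends → Amara and Lucia overlap.
Tariq starts after Amara ends; Amara is clear from here.
Tariq starts exactly when Lucia ends (back-to-back, no overlap); Lucia is clear from here.
Mateo starts after Tariq ends.

Amara & Lucia, Jonas & Rohan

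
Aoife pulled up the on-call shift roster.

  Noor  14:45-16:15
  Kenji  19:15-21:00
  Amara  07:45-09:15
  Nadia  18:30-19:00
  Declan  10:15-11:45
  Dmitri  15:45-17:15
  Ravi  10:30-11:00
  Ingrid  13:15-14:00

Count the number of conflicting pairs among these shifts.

2

Sorted by start: Amara, Declan, Ravi, Ingrid, Noor, Dmitri, Nadia, Kenji.
Declan starts after Amara ends, so nothing later overlaps Amara either.
Ravi starts before Declan ends → Declan and Ravi overlap.
Ingrid starts after Declan ends, so nothing later overlaps Declan either.
Ingrid starts after Ravi ends, so nothing later overlaps Ravi either.
Noor starts after Ingrid ends, so nothing later overlaps Ingrid either.
Dmitri starts before Noor ends → Noor and Dmitri overlap.
Nadia starts after Noor ends, so nothing later overlaps Noor either.
Nadia starts after Dmitri ends, so nothing later overlaps Dmitri either.
Kenji starts after Nadia ends.
Overlapping pairs: Declan & Ravi, Dmitri & Noor — 2 in total.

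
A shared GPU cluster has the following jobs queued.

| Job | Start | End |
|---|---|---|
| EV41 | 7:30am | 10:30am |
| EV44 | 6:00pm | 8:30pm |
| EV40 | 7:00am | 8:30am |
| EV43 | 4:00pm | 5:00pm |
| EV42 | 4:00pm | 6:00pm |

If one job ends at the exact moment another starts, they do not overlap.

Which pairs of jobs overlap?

Sorted by start: EV40, EV41, EV42, EV43, EV44.
EV41 starts before EV40 ends → EV40 and EV41 overlap.
EV42 starts after EV40 ends, so EV40 has no further overlaps.
EV42 starts after EV41 ends, so EV41 has no further overlaps.
EV43 starts before EV42 ends → EV42 and EV43 overlap.
EV44 starts exactly when EV42 ends (back-to-back, no overlap).
EV44 starts after EV43 ends.

EV40 & EV41, EV42 & EV43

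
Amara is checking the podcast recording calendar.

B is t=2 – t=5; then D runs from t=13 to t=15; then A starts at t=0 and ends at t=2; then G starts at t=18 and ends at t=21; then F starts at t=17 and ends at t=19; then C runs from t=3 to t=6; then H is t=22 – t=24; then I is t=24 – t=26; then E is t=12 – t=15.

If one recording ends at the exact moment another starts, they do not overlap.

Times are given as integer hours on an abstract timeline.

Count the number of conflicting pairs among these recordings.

3

Two intervals overlap when each starts before the other ends.
Sorted by start: A, B, C, E, D, F, G, H, I.
B starts exactly when A ends (back-to-back, no overlap), so nothing later overlaps A either.
C starts before B ends → B and C overlap.
E starts after B ends, so nothing later overlaps B either.
E starts after C ends, so nothing later overlaps C either.
D starts before E ends → E and D overlap.
F starts after E ends, so nothing later overlaps E either.
F starts after D ends, so nothing later overlaps D either.
G starts before F ends → F and G overlap.
H starts after F ends, so nothing later overlaps F either.
H starts after G ends, so nothing later overlaps G either.
I starts exactly when H ends (back-to-back, no overlap).
Overlapping pairs: B & C, D & E, F & G — 3 in total.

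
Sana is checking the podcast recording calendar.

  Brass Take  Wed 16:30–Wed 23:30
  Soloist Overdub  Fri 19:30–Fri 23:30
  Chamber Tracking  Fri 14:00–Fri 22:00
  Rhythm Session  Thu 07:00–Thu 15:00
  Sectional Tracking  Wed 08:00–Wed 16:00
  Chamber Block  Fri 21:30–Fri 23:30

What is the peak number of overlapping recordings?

Sweep the timeline, counting +1 at each start and −1 at each end (ends before starts at a tie):
Wed 08:00 start Sectional Tracking → 1
Wed 16:00 end Sectional Tracking → 0
Wed 16:30 start Brass Take → 1
Wed 23:30 end Brass Take → 0
Thu 07:00 start Rhythm Session → 1
Thu 15:00 end Rhythm Session → 0
Fri 14:00 start Chamber Tracking → 1
Fri 19:30 start Soloist Overdub → 2
Fri 21:30 start Chamber Block → 3
Fri 22:00 end Chamber Tracking → 2
Fri 23:30 end Chamber Block → 1
Fri 23:30 end Soloist Overdub → 0
Peak is 3, at Fri 21:30 (Chamber Block, Chamber Tracking, Soloist Overdub).

3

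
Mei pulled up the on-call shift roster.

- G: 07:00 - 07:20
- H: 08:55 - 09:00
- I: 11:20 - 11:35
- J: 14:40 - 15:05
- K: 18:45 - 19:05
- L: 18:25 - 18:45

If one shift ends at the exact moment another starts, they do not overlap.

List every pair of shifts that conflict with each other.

Two intervals overlap when each starts before the other ends.
Sorted by start: G, H, I, J, L, K.
H starts after G ends, so nothing later overlaps G either.
I starts after H ends, so nothing later overlaps H either.
J starts after I ends, so nothing later overlaps I either.
L starts after J ends, so nothing later overlaps J either.
K starts exactly when L ends (back-to-back, no overlap).

no overlapping pairs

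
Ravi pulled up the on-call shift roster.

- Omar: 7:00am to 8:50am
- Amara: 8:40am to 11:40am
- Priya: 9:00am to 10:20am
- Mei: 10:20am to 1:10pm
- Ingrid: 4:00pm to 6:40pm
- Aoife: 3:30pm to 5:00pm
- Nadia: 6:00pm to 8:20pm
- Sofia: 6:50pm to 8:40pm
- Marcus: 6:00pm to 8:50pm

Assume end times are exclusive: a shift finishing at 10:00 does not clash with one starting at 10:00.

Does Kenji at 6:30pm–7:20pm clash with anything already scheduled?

Yes — it overlaps Ingrid, Marcus, Nadia, Sofia

Omar: ends 8:50am at or before Kenji starts 6:30pm → clear.
Amara: ends 11:40am at or before Kenji starts 6:30pm → clear.
Priya: ends 10:20am at or before Kenji starts 6:30pm → clear.
Mei: ends 1:10pm at or before Kenji starts 6:30pm → clear.
Aoife: ends 5:00pm at or before Kenji starts 6:30pm → clear.
Ingrid: starts 4:00pm before Kenji ends 7:20pm, and ends 6:40pm after Kenji starts 6:30pm → overlap.
Nadia: starts 6:00pm before Kenji ends 7:20pm, and ends 8:20pm after Kenji starts 6:30pm → overlap.
Marcus: starts 6:00pm before Kenji ends 7:20pm, and ends 8:50pm after Kenji starts 6:30pm → overlap.
Sofia: starts 6:50pm before Kenji ends 7:20pm, and ends 8:40pm after Kenji starts 6:30pm → overlap.
Kenji overlaps Ingrid, Nadia, Sofia, Marcus.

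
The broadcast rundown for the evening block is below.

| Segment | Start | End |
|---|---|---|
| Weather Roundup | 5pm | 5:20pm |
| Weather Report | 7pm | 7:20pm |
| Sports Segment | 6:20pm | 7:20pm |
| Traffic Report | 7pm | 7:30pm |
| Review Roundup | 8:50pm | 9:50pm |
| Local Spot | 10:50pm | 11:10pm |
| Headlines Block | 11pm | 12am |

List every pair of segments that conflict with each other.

Headlines Block & Local Spot, Sports Segment & Traffic Report, Sports Segment & Weather Report, Traffic Report & Weather Report

Sorted by start: Weather Roundup, Sports Segment, Weather Report, Traffic Report, Review Roundup, Local Spot, Headlines Block.
Sports Segment starts after Weather Roundup ends, so Weather Roundup has no further overlaps.
Weather Report starts before Sports Segment ends → Sports Segment and Weather Report overlap.
Traffic Report starts before Sports Segment ends → Sports Segment and Traffic Report overlap.
Review Roundup starts after Sports Segment ends, so Sports Segment has no further overlaps.
Traffic Report starts before Weather Report ends → Weather Report and Traffic Report overlap.
Review Roundup starts after Weather Report ends, so Weather Report has no further overlaps.
Review Roundup starts after Traffic Report ends, so Traffic Report has no further overlaps.
Local Spot starts after Review Roundup ends, so Review Roundup has no further overlaps.
Headlines Block starts before Local Spot ends → Local Spot and Headlines Block overlap.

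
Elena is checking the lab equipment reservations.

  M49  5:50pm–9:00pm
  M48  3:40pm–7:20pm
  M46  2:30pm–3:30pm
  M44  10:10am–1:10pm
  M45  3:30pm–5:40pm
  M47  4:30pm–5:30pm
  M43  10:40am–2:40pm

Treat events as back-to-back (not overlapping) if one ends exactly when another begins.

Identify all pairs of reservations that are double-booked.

M43 & M44, M43 & M46, M45 & M47, M45 & M48, M47 & M48, M48 & M49

Sorted by start: M44, M43, M46, M45, M48, M47, M49.
M43 starts before M44 ends → M44 and M43 overlap.
M46 starts after M44 ends; M44 is clear from here.
M46 starts before M43 ends → M43 and M46 overlap.
M45 starts after M43 ends; M43 is clear from here.
M45 starts exactly when M46 ends (back-to-back, no overlap); M46 is clear from here.
M48 starts before M45 ends → M45 and M48 overlap.
M47 starts before M45 ends → M45 and M47 overlap.
M49 starts after M45 ends.
M47 starts before M48 ends → M48 and M47 overlap.
M49 starts before M48 ends → M48 and M49 overlap.
M49 starts after M47 ends.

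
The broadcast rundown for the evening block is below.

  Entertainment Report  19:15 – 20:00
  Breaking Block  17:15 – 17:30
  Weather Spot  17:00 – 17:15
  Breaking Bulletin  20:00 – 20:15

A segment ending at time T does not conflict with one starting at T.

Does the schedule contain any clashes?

No

Sorted by start: Weather Spot, Breaking Block, Entertainment Report, Breaking Bulletin.
Breaking Block starts exactly when Weather Spot ends (back-to-back, no overlap), so nothing later overlaps Weather Spot either.
Entertainment Report starts after Breaking Block ends, so nothing later overlaps Breaking Block either.
Breaking Bulletin starts exactly when Entertainment Report ends (back-to-back, no overlap).
Every pair is clear; the schedule has no overlaps.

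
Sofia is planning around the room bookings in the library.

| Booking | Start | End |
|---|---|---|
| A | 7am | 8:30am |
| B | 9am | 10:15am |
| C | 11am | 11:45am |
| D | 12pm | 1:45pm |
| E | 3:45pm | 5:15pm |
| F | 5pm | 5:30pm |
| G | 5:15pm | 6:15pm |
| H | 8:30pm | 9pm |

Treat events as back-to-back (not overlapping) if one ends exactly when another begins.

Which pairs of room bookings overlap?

Sorted by start: A, B, C, D, E, F, G, H.
B starts after A ends; A is clear from here.
C starts after B ends; B is clear from here.
D starts after C ends; C is clear from here.
E starts after D ends; D is clear from here.
F starts before E ends → E and F overlap.
G starts exactly when E ends (back-to-back, no overlap); E is clear from here.
G starts before F ends → F and G overlap.
H starts after F ends.
H starts after G ends.

E & F, F & G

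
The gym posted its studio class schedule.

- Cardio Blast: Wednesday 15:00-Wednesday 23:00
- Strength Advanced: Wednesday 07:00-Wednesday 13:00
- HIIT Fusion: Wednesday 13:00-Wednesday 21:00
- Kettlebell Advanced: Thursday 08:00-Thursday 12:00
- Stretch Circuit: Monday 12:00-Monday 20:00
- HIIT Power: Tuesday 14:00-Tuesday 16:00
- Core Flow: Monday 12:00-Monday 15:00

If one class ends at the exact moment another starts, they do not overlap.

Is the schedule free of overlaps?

Sorted by start: Stretch Circuit, Core Flow, HIIT Power, Strength Advanced, HIIT Fusion, Cardio Blast, Kettlebell Advanced.
Core Flow starts before Stretch Circuit ends → Stretch Circuit and Core Flow overlap.
That's a conflict, so the schedule is not conflict-free.

No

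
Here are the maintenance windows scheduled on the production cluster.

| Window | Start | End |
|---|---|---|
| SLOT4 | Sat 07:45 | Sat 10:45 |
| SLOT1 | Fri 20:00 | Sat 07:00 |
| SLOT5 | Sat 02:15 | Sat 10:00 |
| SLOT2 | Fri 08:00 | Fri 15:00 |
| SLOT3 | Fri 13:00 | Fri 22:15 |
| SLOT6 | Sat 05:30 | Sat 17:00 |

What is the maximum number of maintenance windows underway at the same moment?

Sort all start/end points and keep a running count:
Fri 08:00 start SLOT2 → 1
Fri 13:00 start SLOT3 → 2
Fri 15:00 end SLOT2 → 1
Fri 20:00 start SLOT1 → 2
Fri 22:15 end SLOT3 → 1
Sat 02:15 start SLOT5 → 2
Sat 05:30 start SLOT6 → 3
Sat 07:00 end SLOT1 → 2
Sat 07:45 start SLOT4 → 3
Sat 10:00 end SLOT5 → 2
Sat 10:45 end SLOT4 → 1
Sat 17:00 end SLOT6 → 0
Peak is 3, at Sat 05:30 (SLOT1, SLOT5, SLOT6).

3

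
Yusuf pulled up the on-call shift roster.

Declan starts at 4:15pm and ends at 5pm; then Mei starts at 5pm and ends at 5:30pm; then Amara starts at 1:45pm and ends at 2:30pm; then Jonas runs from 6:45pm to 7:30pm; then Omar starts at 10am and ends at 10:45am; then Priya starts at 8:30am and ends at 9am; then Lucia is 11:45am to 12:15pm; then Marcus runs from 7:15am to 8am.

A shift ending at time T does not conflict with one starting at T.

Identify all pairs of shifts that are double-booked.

no overlapping pairs

Sorted by start: Marcus, Priya, Omar, Lucia, Amara, Declan, Mei, Jonas.
Priya starts after Marcus ends — done with Marcus.
Omar starts after Priya ends — done with Priya.
Lucia starts after Omar ends — done with Omar.
Amara starts after Lucia ends — done with Lucia.
Declan starts after Amara ends — done with Amara.
Mei starts exactly when Declan ends (back-to-back, no overlap) — done with Declan.
Jonas starts after Mei ends.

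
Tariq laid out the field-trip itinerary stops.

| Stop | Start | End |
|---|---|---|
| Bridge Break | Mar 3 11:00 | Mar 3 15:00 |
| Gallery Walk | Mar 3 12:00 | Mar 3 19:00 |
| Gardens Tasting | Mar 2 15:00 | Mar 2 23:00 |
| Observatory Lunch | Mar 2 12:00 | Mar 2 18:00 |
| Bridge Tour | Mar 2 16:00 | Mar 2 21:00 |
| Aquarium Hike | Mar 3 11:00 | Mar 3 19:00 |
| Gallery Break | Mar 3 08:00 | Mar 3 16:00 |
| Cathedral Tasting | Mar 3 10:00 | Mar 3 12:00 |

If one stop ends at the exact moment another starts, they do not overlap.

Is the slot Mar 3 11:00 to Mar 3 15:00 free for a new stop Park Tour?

Observatory Lunch: ends Mar 2 18:00 at or before Park Tour starts Mar 3 11:00 → clear.
Gardens Tasting: ends Mar 2 23:00 at or before Park Tour starts Mar 3 11:00 → clear.
Bridge Tour: ends Mar 2 21:00 at or before Park Tour starts Mar 3 11:00 → clear.
Gallery Break: starts Mar 3 08:00 before Park Tour ends Mar 3 15:00, and ends Mar 3 16:00 after Park Tour starts Mar 3 11:00 → overlap.
Cathedral Tasting: starts Mar 3 10:00 before Park Tour ends Mar 3 15:00, and ends Mar 3 12:00 after Park Tour starts Mar 3 11:00 → overlap.
Bridge Break: starts Mar 3 11:00 before Park Tour ends Mar 3 15:00, and ends Mar 3 15:00 after Park Tour starts Mar 3 11:00 → overlap.
Aquarium Hike: starts Mar 3 11:00 before Park Tour ends Mar 3 15:00, and ends Mar 3 19:00 after Park Tour starts Mar 3 11:00 → overlap.
Gallery Walk: starts Mar 3 12:00 before Park Tour ends Mar 3 15:00, and ends Mar 3 19:00 after Park Tour starts Mar 3 11:00 → overlap.
Park Tour overlaps Gallery Walk, Bridge Break, Aquarium Hike, Cathedral Tasting, Gallery Break.

No — it overlaps Aquarium Hike, Bridge Break, Cathedral Tasting, Gallery Break, Gallery Walk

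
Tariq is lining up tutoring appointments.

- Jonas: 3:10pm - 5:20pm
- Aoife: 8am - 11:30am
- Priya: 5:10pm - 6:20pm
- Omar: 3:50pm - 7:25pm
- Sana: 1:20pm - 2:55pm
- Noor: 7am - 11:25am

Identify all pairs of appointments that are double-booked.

Aoife & Noor, Jonas & Omar, Jonas & Priya, Omar & Priya

Check each pair: they overlap iff neither finishes before the other starts.
Sorted by start: Noor, Aoife, Sana, Jonas, Omar, Priya.
Aoife starts before Noor ends → Noor and Aoife overlap.
Sana starts after Noor ends — done with Noor.
Sana starts after Aoife ends — done with Aoife.
Jonas starts after Sana ends — done with Sana.
Omar starts before Jonas ends → Jonas and Omar overlap.
Priya starts before Jonas ends → Jonas and Priya overlap.
Priya starts before Omar ends → Omar and Priya overlap.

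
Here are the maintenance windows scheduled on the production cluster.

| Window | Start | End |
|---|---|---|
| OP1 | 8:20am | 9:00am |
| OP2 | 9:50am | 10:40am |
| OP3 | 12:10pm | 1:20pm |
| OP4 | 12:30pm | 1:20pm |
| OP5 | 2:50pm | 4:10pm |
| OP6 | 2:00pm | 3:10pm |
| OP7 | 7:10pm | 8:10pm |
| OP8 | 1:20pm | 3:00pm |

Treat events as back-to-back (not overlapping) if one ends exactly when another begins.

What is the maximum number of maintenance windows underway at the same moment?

Walk through starts and ends in time order (an end at T is processed before a start at T):
8:20am start OP1 → 1
9:00am end OP1 → 0
9:50am start OP2 → 1
10:40am end OP2 → 0
12:10pm start OP3 → 1
12:30pm start OP4 → 2
1:20pm end OP3 → 1
1:20pm end OP4 → 0
1:20pm start OP8 → 1
2:00pm start OP6 → 2
2:50pm start OP5 → 3
3:00pm end OP8 → 2
3:10pm end OP6 → 1
4:10pm end OP5 → 0
7:10pm start OP7 → 1
8:10pm end OP7 → 0
Peak is 3, at 2:50pm (OP5, OP6, OP8).

3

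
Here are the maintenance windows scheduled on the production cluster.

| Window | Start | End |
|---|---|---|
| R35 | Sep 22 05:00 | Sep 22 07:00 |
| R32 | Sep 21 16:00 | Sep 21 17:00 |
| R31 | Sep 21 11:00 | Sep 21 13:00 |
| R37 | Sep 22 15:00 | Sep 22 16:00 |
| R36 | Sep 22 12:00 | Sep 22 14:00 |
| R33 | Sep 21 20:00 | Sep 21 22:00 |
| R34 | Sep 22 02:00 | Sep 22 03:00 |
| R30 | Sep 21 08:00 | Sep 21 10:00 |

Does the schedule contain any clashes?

No

Sorted by start: R30, R31, R32, R33, R34, R35, R36, R37.
R31 starts after R30 ends — done with R30.
R32 starts after R31 ends — done with R31.
R33 starts after R32 ends — done with R32.
R34 starts after R33 ends — done with R33.
R35 starts after R34 ends — done with R34.
R36 starts after R35 ends — done with R35.
R37 starts after R36 ends.
Every pair is clear; the schedule has no overlaps.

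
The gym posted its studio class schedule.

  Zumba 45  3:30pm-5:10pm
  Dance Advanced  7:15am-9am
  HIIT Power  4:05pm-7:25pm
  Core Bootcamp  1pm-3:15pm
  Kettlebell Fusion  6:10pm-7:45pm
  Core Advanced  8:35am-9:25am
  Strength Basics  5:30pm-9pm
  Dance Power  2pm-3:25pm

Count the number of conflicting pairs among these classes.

6

Sorted by start: Dance Advanced, Core Advanced, Core Bootcamp, Dance Power, Zumba 45, HIIT Power, Strength Basics, Kettlebell Fusion.
Core Advanced starts before Dance Advanced ends → Dance Advanced and Core Advanced overlap.
Core Bootcamp starts after Dance Advanced ends, so Dance Advanced has no further overlaps.
Core Bootcamp starts after Core Advanced ends, so Core Advanced has no further overlaps.
Dance Power starts before Core Bootcamp ends → Core Bootcamp and Dance Power overlap.
Zumba 45 starts after Core Bootcamp ends, so Core Bootcamp has no further overlaps.
Zumba 45 starts after Dance Power ends, so Dance Power has no further overlaps.
HIIT Power starts before Zumba 45 ends → Zumba 45 and HIIT Power overlap.
Strength Basics starts after Zumba 45 ends, so Zumba 45 has no further overlaps.
Strength Basics starts before HIIT Power ends → HIIT Power and Strength Basics overlap.
Kettlebell Fusion starts before HIIT Power ends → HIIT Power and Kettlebell Fusion overlap.
Kettlebell Fusion starts before Strength Basics ends → Strength Basics and Kettlebell Fusion overlap.
Overlapping pairs: Core Advanced & Dance Advanced, Core Bootcamp & Dance Power, HIIT Power & Kettlebell Fusion, HIIT Power & Strength Basics, HIIT Power & Zumba 45, Kettlebell Fusion & Strength Basics — 6 in total.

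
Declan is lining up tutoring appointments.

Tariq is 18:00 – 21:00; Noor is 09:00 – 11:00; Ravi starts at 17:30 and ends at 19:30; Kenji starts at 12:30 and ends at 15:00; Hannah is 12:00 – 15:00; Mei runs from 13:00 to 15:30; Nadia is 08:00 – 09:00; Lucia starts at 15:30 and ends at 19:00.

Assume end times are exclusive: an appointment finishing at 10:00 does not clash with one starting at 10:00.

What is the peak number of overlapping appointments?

3

Sort all start/end points and keep a running count:
08:00 start Nadia → 1
09:00 end Nadia → 0
09:00 start Noor → 1
11:00 end Noor → 0
12:00 start Hannah → 1
12:30 start Kenji → 2
13:00 start Mei → 3
15:00 end Hannah → 2
15:00 end Kenji → 1
15:30 end Mei → 0
15:30 start Lucia → 1
17:30 start Ravi → 2
18:00 start Tariq → 3
19:00 end Lucia → 2
19:30 end Ravi → 1
21:00 end Tariq → 0
Peak is 3, at 13:00 (Hannah, Kenji, Mei).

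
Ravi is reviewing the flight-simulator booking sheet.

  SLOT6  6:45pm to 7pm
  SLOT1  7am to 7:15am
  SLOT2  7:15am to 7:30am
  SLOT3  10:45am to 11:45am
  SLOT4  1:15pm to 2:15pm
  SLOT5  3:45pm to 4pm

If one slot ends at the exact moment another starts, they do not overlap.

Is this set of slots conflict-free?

Two intervals overlap when each starts before the other ends.
Sorted by start: SLOT1, SLOT2, SLOT3, SLOT4, SLOT5, SLOT6.
SLOT2 starts exactly when SLOT1 ends (back-to-back, no overlap), so SLOT1 has no further overlaps.
SLOT3 starts after SLOT2 ends, so SLOT2 has no further overlaps.
SLOT4 starts after SLOT3 ends, so SLOT3 has no further overlaps.
SLOT5 starts after SLOT4 ends, so SLOT4 has no further overlaps.
SLOT6 starts after SLOT5 ends.
Every pair is clear; the schedule has no overlaps.

Yes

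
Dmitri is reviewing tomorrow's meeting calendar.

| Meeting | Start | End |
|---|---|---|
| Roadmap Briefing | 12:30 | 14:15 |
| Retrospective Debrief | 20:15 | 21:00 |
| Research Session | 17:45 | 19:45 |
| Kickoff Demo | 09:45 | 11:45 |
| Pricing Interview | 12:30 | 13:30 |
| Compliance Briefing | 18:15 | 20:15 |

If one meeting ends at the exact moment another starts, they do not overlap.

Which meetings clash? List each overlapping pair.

Compliance Briefing & Research Session, Pricing Interview & Roadmap Briefing

Sorted by start: Kickoff Demo, Pricing Interview, Roadmap Briefing, Research Session, Compliance Briefing, Retrospective Debrief.
Pricing Interview starts after Kickoff Demo ends; Kickoff Demo is clear from here.
Roadmap Briefing starts before Pricing Interview ends → Pricing Interview and Roadmap Briefing overlap.
Research Session starts after Pricing Interview ends; Pricing Interview is clear from here.
Research Session starts after Roadmap Briefing ends; Roadmap Briefing is clear from here.
Compliance Briefing starts before Research Session ends → Research Session and Compliance Briefing overlap.
Retrospective Debrief starts after Research Session ends.
Retrospective Debrief starts exactly when Compliance Briefing ends (back-to-back, no overlap).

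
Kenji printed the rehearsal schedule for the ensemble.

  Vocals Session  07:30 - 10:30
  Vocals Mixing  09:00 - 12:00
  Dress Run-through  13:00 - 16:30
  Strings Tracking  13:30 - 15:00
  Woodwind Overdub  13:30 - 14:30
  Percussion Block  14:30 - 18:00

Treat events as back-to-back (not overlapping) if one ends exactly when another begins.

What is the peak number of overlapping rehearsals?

Sort all start/end points and keep a running count:
07:30 start Vocals Session → 1
09:00 start Vocals Mixing → 2
10:30 end Vocals Session → 1
12:00 end Vocals Mixing → 0
13:00 start Dress Run-through → 1
13:30 start Strings Tracking → 2
13:30 start Woodwind Overdub → 3
14:30 end Woodwind Overdub → 2
14:30 start Percussion Block → 3
15:00 end Strings Tracking → 2
16:30 end Dress Run-through → 1
18:00 end Percussion Block → 0
Peak is 3, at 13:30 (Dress Run-through, Strings Tracking, Woodwind Overdub).

3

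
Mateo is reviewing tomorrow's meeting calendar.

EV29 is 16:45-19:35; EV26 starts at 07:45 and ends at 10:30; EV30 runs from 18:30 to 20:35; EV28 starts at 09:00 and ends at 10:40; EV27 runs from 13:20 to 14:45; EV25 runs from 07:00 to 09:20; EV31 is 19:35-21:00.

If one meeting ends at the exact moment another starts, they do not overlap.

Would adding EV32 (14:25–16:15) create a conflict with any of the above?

Yes — it overlaps EV27

EV25: ends 09:20 at or before EV32 starts 14:25 → clear.
EV26: ends 10:30 at or before EV32 starts 14:25 → clear.
EV28: ends 10:40 at or before EV32 starts 14:25 → clear.
EV27: starts 13:20 before EV32 ends 16:15, and ends 14:45 after EV32 starts 14:25 → overlap.
EV29: starts 16:45 at or after EV32 ends 16:15 → clear.
EV30: starts 18:30 at or after EV32 ends 16:15 → clear.
EV31: starts 19:35 at or after EV32 ends 16:15 → clear.
EV32 overlaps EV27.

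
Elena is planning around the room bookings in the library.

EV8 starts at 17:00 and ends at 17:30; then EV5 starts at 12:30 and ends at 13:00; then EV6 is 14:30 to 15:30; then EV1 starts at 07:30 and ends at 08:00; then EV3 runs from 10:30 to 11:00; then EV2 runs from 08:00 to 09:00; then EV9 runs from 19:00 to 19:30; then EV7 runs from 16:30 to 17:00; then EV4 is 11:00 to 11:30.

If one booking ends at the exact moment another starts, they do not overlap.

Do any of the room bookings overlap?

Sorted by start: EV1, EV2, EV3, EV4, EV5, EV6, EV7, EV8, EV9.
EV2 starts exactly when EV1 ends (back-to-back, no overlap), so EV1 has no further overlaps.
EV3 starts after EV2 ends, so EV2 has no further overlaps.
EV4 starts exactly when EV3 ends (back-to-back, no overlap), so EV3 has no further overlaps.
EV5 starts after EV4 ends, so EV4 has no further overlaps.
EV6 starts after EV5 ends, so EV5 has no further overlaps.
EV7 starts after EV6 ends, so EV6 has no further overlaps.
EV8 starts exactly when EV7 ends (back-to-back, no overlap), so EV7 has no further overlaps.
EV9 starts after EV8 ends.
Every pair is clear; the schedule has no overlaps.

No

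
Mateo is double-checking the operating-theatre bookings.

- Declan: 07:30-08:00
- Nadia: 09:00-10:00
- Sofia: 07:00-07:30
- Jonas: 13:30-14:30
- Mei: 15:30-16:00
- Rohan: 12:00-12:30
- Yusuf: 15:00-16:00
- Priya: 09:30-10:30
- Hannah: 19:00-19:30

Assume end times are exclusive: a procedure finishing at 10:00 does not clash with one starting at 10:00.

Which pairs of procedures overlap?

Check each pair: they overlap iff neither finishes before the other starts.
Sorted by start: Sofia, Declan, Nadia, Priya, Rohan, Jonas, Yusuf, Mei, Hannah.
Declan starts exactly when Sofia ends (back-to-back, no overlap), so nothing later overlaps Sofia either.
Nadia starts after Declan ends, so nothing later overlaps Declan either.
Priya starts before Nadia ends → Nadia and Priya overlap.
Rohan starts after Nadia ends, so nothing later overlaps Nadia either.
Rohan starts after Priya ends, so nothing later overlaps Priya either.
Jonas starts after Rohan ends, so nothing later overlaps Rohan either.
Yusuf starts after Jonas ends, so nothing later overlaps Jonas either.
Mei starts before Yusuf ends → Yusuf and Mei overlap.
Hannah starts after Yusuf ends.
Hannah starts after Mei ends.

Mei & Yusuf, Nadia & Priya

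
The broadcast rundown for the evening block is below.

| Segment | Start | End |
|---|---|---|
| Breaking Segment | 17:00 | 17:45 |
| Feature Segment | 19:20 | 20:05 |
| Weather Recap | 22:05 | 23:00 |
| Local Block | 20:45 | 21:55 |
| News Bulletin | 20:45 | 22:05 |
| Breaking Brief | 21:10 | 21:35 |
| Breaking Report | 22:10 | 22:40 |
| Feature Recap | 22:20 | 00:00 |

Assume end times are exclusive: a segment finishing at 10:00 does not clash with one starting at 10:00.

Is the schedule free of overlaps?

No

Check each pair: they overlap iff neither finishes before the other starts.
Sorted by start: Breaking Segment, Feature Segment, Local Block, News Bulletin, Breaking Brief, Weather Recap, Breaking Report, Feature Recap.
Feature Segment starts after Breaking Segment ends; Breaking Segment is clear from here.
Local Block starts after Feature Segment ends; Feature Segment is clear from here.
News Bulletin starts before Local Block ends → Local Block and News Bulletin overlap.
That's a conflict, so the schedule is not conflict-free.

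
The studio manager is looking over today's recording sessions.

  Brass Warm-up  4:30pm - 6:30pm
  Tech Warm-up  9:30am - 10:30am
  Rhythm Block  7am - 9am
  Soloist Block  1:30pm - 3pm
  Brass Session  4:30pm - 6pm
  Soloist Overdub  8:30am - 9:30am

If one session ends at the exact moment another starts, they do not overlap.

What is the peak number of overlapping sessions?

Sort all start/end points and keep a running count:
7am start Rhythm Block → 1
8:30am start Soloist Overdub → 2
9am end Rhythm Block → 1
9:30am end Soloist Overdub → 0
9:30am start Tech Warm-up → 1
10:30am end Tech Warm-up → 0
1:30pm start Soloist Block → 1
3pm end Soloist Block → 0
4:30pm start Brass Session → 1
4:30pm start Brass Warm-up → 2
6pm end Brass Session → 1
6:30pm end Brass Warm-up → 0
Peak is 2, at 8:30am (Rhythm Block, Soloist Overdub).

2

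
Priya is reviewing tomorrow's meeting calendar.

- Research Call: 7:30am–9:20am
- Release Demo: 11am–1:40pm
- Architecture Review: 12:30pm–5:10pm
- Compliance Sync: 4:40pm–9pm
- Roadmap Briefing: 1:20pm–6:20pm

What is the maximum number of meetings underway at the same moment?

Walk through starts and ends in time order (an end at T is processed before a start at T):
7:30am start Research Call → 1
9:20am end Research Call → 0
11am start Release Demo → 1
12:30pm start Architecture Review → 2
1:20pm start Roadmap Briefing → 3
1:40pm end Release Demo → 2
4:40pm start Compliance Sync → 3
5:10pm end Architecture Review → 2
6:20pm end Roadmap Briefing → 1
9pm end Compliance Sync → 0
Peak is 3, at 1:20pm (Architecture Review, Release Demo, Roadmap Briefing).

3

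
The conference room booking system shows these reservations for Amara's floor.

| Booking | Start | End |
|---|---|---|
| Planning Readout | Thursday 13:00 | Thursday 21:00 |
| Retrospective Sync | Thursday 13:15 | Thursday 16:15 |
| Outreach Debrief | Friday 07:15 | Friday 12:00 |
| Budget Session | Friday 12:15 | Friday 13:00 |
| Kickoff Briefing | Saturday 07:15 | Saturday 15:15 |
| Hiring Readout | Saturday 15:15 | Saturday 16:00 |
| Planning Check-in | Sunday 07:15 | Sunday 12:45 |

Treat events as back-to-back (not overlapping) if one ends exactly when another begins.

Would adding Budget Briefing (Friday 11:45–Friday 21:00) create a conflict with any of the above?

Yes — it overlaps Budget Session, Outreach Debrief

Planning Readout: ends Thursday 21:00 at or before Budget Briefing starts Friday 11:45 → clear.
Retrospective Sync: ends Thursday 16:15 at or before Budget Briefing starts Friday 11:45 → clear.
Outreach Debrief: starts Friday 07:15 before Budget Briefing ends Friday 21:00, and ends Friday 12:00 after Budget Briefing starts Friday 11:45 → overlap.
Budget Session: starts Friday 12:15 before Budget Briefing ends Friday 21:00, and ends Friday 13:00 after Budget Briefing starts Friday 11:45 → overlap.
Kickoff Briefing: starts Saturday 07:15 at or after Budget Briefing ends Friday 21:00 → clear.
Hiring Readout: starts Saturday 15:15 at or after Budget Briefing ends Friday 21:00 → clear.
Planning Check-in: starts Sunday 07:15 at or after Budget Briefing ends Friday 21:00 → clear.
Budget Briefing overlaps Outreach Debrief, Budget Session.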